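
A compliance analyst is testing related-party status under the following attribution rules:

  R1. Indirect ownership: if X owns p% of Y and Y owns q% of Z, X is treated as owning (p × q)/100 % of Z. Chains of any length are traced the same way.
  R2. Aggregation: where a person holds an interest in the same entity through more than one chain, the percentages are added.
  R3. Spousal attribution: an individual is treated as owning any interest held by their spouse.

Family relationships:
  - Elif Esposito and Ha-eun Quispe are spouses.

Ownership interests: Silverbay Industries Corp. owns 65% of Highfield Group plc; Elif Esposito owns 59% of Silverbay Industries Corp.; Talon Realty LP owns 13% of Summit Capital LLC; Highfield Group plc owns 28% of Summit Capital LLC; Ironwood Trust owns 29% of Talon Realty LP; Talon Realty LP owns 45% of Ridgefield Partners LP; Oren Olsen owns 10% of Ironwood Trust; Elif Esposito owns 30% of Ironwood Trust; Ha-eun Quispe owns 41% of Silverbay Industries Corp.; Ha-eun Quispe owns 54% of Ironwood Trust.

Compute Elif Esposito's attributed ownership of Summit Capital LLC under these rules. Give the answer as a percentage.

21.3668%

By spousal attribution (R3), Elif Esposito is treated as also owning Ha-eun Quispe's interest in Silverbay Industries Corp, giving 59% + 41% = 100%.
By spousal attribution (R3), Elif Esposito is treated as also owning Ha-eun Quispe's interest in Ironwood Trust, giving 30% + 54% = 84%.
Chain via Silverbay Industries Corp. → Highfield Group plc (R1): 100% × 65% × 28% = 18.2% of Summit Capital LLC.
Chain via Ironwood Trust → Talon Realty LP (R1): 84% × 29% × 13% = 3.1668% of Summit Capital LLC.
Aggregating (R2): 18.2% + 3.1668% = 21.3668%.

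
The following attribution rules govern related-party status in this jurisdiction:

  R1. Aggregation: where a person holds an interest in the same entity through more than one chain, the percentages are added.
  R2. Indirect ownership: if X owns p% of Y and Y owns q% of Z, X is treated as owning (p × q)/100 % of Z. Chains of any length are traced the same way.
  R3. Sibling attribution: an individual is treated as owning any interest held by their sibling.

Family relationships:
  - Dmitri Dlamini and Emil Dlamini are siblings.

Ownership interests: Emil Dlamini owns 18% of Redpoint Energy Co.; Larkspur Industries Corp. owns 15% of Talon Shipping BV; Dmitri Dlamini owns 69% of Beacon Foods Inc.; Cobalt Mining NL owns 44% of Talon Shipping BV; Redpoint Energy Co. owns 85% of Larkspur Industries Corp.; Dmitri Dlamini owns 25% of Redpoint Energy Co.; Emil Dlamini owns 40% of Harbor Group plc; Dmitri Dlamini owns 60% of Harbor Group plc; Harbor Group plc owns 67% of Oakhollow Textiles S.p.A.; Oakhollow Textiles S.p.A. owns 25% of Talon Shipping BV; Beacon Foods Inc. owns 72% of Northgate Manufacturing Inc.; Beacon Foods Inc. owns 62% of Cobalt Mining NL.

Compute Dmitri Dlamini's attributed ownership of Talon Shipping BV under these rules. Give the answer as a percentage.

41.0557%

By sibling attribution (R3), Dmitri Dlamini is treated as also owning Emil Dlamini's interest in Redpoint Energy Co, giving 25% + 18% = 43%.
By sibling attribution (R3), Dmitri Dlamini is treated as also owning Emil Dlamini's interest in Harbor Group plc, giving 60% + 40% = 100%.
Chain via Redpoint Energy Co. → Larkspur Industries Corp. (R2): 43% × 85% × 15% = 5.4825% of Talon Shipping BV.
Chain via Beacon Foods Inc. → Cobalt Mining NL (R2): 69% × 62% × 44% = 18.8232% of Talon Shipping BV.
Chain via Harbor Group plc → Oakhollow Textiles S.p.A. (R2): 100% × 67% × 25% = 16.75% of Talon Shipping BV.
Aggregating (R1): 5.4825% + 18.8232% + 16.75% = 41.0557%.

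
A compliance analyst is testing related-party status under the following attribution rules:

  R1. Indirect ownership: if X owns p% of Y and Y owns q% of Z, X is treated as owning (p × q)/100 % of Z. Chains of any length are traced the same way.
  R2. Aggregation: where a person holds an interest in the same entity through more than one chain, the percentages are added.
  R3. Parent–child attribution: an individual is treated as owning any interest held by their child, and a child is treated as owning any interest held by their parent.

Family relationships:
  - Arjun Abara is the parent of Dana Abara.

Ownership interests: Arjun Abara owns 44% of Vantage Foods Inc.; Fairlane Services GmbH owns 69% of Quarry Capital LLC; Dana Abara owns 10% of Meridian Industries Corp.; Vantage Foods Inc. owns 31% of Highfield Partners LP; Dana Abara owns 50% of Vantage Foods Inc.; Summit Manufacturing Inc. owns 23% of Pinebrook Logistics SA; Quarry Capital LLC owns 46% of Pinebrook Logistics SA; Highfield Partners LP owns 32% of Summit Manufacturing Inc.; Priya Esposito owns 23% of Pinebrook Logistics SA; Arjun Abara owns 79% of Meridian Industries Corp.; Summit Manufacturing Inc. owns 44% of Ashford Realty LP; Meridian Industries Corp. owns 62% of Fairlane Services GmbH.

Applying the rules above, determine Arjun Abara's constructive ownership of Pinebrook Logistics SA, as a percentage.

By parent–child attribution (R3), Arjun Abara is treated as also owning Dana Abara's interest in Meridian Industries Corp, giving 79% + 10% = 89%.
By parent–child attribution (R3), Arjun Abara is treated as also owning Dana Abara's interest in Vantage Foods Inc, giving 44% + 50% = 94%.
Chain via Meridian Industries Corp. → Fairlane Services GmbH → Quarry Capital LLC (R1): 89% × 62% × 69% × 46% = 17.514132% of Pinebrook Logistics SA.
Chain via Vantage Foods Inc. → Highfield Partners LP → Summit Manufacturing Inc. (R1): 94% × 31% × 32% × 23% = 2.144704% of Pinebrook Logistics SA.
Aggregating (R2): 17.514132% + 2.144704% = 19.658836%.

19.658836%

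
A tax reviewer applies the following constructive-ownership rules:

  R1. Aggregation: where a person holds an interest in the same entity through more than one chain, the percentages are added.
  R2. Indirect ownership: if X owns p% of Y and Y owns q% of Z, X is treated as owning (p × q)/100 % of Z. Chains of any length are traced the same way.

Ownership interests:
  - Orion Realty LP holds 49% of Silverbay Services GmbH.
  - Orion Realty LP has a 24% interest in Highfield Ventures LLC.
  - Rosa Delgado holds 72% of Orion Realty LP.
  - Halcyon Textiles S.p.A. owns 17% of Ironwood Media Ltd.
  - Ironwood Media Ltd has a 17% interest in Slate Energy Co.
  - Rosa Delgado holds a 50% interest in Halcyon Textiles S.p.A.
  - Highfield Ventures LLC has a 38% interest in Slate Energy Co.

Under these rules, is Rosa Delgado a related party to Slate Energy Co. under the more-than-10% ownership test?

No

Chain via Orion Realty LP → Highfield Ventures LLC (R2): 72% × 24% × 38% = 6.5664% of Slate Energy Co.
Chain via Halcyon Textiles S.p.A. → Ironwood Media Ltd (R2): 50% × 17% × 17% = 1.445% of Slate Energy Co.
Aggregating (R1): 6.5664% + 1.445% = 8.0114%.
8.0114% does not exceed the 10% threshold, so Rosa is not a related party to Slate Energy Co.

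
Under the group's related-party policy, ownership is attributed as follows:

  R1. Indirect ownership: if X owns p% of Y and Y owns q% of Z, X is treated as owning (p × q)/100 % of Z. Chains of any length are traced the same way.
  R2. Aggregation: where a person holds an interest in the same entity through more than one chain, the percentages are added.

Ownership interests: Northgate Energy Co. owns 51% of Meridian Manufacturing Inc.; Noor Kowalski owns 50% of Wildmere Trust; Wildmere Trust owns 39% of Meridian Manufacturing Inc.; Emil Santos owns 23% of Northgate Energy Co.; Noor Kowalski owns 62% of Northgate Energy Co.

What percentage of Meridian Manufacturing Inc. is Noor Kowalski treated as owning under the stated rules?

Chain via Wildmere Trust (R1): 50% × 39% = 19.5% of Meridian Manufacturing Inc.
Chain via Northgate Energy Co. (R1): 62% × 51% = 31.62% of Meridian Manufacturing Inc.
Aggregating (R2): 19.5% + 31.62% = 51.12%.

51.12%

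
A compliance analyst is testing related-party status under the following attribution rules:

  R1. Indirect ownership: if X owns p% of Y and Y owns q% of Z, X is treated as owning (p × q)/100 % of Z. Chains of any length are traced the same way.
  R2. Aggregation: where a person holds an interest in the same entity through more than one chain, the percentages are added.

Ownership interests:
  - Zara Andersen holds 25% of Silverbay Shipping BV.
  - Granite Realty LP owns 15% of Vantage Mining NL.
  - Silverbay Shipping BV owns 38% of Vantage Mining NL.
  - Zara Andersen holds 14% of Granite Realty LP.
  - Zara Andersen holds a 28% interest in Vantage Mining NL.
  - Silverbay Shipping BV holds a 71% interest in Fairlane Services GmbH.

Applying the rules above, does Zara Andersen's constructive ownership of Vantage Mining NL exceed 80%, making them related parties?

Chain via Granite Realty LP (R1): 14% × 15% = 2.1% of Vantage Mining NL.
Chain via Silverbay Shipping BV (R1): 25% × 38% = 9.5% of Vantage Mining NL.
Direct interest in Vantage Mining NL: 28%.
Aggregating (R2): 2.1% + 9.5% + 28% = 39.6%.
39.6% does not exceed the 80% threshold, so Zara is not a related party to Vantage Mining NL.

No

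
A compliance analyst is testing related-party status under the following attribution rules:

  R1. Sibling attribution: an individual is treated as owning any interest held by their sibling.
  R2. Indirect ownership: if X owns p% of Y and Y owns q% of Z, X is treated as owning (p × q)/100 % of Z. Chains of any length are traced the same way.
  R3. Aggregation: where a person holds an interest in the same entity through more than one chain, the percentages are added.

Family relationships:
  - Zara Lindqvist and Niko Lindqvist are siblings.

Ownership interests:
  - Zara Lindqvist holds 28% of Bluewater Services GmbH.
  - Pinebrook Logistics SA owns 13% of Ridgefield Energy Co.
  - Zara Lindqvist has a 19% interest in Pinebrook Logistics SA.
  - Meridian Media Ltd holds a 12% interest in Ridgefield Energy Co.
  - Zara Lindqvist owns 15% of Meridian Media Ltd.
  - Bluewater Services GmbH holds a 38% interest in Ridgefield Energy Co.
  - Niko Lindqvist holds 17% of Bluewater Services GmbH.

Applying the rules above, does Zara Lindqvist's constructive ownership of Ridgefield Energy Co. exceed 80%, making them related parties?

By sibling attribution (R1), Zara Lindqvist is treated as also owning Niko Lindqvist's interest in Bluewater Services GmbH, giving 28% + 17% = 45%.
Chain via Pinebrook Logistics SA (R2): 19% × 13% = 2.47% of Ridgefield Energy Co.
Chain via Meridian Media Ltd (R2): 15% × 12% = 1.8% of Ridgefield Energy Co.
Chain via Bluewater Services GmbH (R2): 45% × 38% = 17.1% of Ridgefield Energy Co.
Aggregating (R3): 2.47% + 1.8% + 17.1% = 21.37%.
21.37% does not exceed the 80% threshold, so Zara is not a related party to Ridgefield Energy Co.

No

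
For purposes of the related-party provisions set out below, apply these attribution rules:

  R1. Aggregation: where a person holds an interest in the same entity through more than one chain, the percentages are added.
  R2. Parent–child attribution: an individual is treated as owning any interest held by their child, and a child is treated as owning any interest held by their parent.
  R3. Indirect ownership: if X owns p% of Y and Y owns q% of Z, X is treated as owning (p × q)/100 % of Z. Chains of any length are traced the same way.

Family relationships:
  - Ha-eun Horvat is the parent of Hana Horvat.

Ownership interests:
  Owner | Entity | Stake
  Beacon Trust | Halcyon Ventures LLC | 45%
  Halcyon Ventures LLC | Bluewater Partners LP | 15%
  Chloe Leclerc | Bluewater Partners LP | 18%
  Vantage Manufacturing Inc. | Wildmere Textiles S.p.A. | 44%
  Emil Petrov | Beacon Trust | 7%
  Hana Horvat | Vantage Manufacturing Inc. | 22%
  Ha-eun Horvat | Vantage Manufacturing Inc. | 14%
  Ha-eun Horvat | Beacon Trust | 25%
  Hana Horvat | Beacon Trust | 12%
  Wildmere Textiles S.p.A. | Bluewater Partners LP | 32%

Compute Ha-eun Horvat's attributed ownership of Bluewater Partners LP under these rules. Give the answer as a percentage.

By parent–child attribution (R2), Ha-eun Horvat is treated as also owning Hana Horvat's interest in Beacon Trust, giving 25% + 12% = 37%.
By parent–child attribution (R2), Ha-eun Horvat is treated as also owning Hana Horvat's interest in Vantage Manufacturing Inc, giving 14% + 22% = 36%.
Chain via Beacon Trust → Halcyon Ventures LLC (R3): 37% × 45% × 15% = 2.4975% of Bluewater Partners LP.
Chain via Vantage Manufacturing Inc. → Wildmere Textiles S.p.A. (R3): 36% × 44% × 32% = 5.0688% of Bluewater Partners LP.
Aggregating (R1): 2.4975% + 5.0688% = 7.5663%.

7.5663%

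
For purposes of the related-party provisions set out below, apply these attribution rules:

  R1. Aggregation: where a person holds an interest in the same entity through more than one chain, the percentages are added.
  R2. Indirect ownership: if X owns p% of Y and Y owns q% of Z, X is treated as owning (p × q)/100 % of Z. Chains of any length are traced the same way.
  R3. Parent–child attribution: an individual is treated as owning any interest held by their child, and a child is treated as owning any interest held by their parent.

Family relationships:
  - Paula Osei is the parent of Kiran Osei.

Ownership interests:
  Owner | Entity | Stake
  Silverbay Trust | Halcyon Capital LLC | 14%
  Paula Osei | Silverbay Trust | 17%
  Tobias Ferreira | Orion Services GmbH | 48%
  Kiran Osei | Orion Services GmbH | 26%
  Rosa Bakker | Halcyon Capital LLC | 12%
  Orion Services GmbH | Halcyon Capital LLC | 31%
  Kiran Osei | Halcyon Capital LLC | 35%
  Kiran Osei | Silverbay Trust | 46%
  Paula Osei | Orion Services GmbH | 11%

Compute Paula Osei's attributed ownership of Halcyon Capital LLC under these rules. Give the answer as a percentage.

By parent–child attribution (R3), Paula Osei is treated as also owning Kiran Osei's interest in Orion Services GmbH, giving 11% + 26% = 37%.
By parent–child attribution (R3), Paula Osei is treated as also owning Kiran Osei's interest in Silverbay Trust, giving 17% + 46% = 63%.
By parent–child attribution (R3), Paula Osei is treated as owning Kiran Osei's 35% interest in Halcyon Capital LLC.
Chain via Orion Services GmbH (R2): 37% × 31% = 11.47% of Halcyon Capital LLC.
Chain via Silverbay Trust (R2): 63% × 14% = 8.82% of Halcyon Capital LLC.
Direct interest in Halcyon Capital LLC: 35%.
Aggregating (R1): 11.47% + 8.82% + 35% = 55.29%.

55.29%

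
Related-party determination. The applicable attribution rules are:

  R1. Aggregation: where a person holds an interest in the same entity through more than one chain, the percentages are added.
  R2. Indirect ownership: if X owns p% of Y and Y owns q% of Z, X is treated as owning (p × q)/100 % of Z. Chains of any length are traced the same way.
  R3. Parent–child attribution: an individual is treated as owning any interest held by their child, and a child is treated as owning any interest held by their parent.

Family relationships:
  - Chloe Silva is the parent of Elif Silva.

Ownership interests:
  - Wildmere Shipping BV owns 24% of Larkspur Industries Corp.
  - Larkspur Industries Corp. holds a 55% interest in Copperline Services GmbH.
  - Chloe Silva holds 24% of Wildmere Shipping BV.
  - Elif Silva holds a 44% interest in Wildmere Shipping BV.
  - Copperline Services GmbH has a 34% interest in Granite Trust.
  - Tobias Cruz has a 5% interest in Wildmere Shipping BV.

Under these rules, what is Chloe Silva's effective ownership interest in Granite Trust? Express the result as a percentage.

By parent–child attribution (R3), Chloe Silva is treated as also owning Elif Silva's interest in Wildmere Shipping BV, giving 24% + 44% = 68%.
Chain via Wildmere Shipping BV → Larkspur Industries Corp. → Copperline Services GmbH (R2): 68% × 24% × 55% × 34% = 3.05184% of Granite Trust.

3.05184%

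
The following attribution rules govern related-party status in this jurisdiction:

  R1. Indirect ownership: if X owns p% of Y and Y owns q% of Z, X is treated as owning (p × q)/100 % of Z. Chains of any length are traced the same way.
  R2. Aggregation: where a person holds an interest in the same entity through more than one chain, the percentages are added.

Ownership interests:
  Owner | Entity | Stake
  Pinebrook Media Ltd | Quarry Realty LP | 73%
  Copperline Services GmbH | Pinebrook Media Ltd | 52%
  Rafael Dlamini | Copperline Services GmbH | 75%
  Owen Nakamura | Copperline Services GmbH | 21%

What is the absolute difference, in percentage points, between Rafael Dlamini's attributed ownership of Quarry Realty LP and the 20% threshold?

Chain via Copperline Services GmbH → Pinebrook Media Ltd (R1): 75% × 52% × 73% = 28.47% of Quarry Realty LP.
28.47% exceeds the 20% threshold by 8.47 percentage points.

8.47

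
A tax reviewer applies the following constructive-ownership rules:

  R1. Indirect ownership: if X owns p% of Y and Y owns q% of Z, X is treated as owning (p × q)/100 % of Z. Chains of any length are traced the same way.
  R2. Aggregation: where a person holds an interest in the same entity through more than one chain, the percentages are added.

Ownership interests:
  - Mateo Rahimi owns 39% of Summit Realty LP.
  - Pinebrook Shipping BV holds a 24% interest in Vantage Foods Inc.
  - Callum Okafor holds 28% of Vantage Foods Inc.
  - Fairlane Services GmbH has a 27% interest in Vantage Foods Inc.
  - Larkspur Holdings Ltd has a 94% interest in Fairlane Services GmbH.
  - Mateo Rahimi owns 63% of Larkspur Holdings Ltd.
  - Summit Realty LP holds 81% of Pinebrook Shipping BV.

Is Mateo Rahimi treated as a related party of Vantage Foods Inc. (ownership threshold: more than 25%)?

Chain via Summit Realty LP → Pinebrook Shipping BV (R1): 39% × 81% × 24% = 7.5816% of Vantage Foods Inc.
Chain via Larkspur Holdings Ltd → Fairlane Services GmbH (R1): 63% × 94% × 27% = 15.9894% of Vantage Foods Inc.
Aggregating (R2): 7.5816% + 15.9894% = 23.571%.
23.571% does not exceed the 25% threshold, so Mateo is not a related party to Vantage Foods Inc.

No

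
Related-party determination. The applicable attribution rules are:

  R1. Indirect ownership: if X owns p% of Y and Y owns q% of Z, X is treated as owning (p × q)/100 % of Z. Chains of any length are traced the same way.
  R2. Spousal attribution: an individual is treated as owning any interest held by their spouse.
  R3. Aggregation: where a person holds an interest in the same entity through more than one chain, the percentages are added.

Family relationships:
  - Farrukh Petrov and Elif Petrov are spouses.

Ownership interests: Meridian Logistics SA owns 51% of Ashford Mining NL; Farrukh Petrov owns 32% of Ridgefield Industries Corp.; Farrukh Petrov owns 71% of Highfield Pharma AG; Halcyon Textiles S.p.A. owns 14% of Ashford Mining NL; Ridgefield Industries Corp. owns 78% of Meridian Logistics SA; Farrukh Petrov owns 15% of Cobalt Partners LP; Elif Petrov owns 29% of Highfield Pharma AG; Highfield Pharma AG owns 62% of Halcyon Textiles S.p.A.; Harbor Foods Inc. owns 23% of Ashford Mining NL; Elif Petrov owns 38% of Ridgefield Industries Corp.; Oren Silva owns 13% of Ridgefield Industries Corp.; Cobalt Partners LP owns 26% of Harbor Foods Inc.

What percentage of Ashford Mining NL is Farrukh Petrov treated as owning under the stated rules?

By spousal attribution (R2), Farrukh Petrov is treated as also owning Elif Petrov's interest in Ridgefield Industries Corp, giving 32% + 38% = 70%.
By spousal attribution (R2), Farrukh Petrov is treated as also owning Elif Petrov's interest in Highfield Pharma AG, giving 71% + 29% = 100%.
Chain via Cobalt Partners LP → Harbor Foods Inc. (R1): 15% × 26% × 23% = 0.897% of Ashford Mining NL.
Chain via Ridgefield Industries Corp. → Meridian Logistics SA (R1): 70% × 78% × 51% = 27.846% of Ashford Mining NL.
Chain via Highfield Pharma AG → Halcyon Textiles S.p.A. (R1): 100% × 62% × 14% = 8.68% of Ashford Mining NL.
Aggregating (R3): 0.897% + 27.846% + 8.68% = 37.423%.

37.423%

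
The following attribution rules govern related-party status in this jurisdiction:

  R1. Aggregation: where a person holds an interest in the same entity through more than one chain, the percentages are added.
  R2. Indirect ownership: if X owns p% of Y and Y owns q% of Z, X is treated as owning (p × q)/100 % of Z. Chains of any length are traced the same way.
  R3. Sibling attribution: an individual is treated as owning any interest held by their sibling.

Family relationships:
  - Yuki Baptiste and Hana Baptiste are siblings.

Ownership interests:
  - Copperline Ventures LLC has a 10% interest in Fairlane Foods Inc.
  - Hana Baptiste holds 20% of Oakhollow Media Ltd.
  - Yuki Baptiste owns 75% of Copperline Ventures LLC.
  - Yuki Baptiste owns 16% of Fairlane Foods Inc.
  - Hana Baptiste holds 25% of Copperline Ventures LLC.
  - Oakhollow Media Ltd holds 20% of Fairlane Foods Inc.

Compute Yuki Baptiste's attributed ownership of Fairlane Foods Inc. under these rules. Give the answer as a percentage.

30%

By sibling attribution (R3), Yuki Baptiste is treated as also owning Hana Baptiste's interest in Copperline Ventures LLC, giving 75% + 25% = 100%.
By sibling attribution (R3), Yuki Baptiste is treated as owning Hana Baptiste's 20% interest in Oakhollow Media Ltd.
Chain via Copperline Ventures LLC (R2): 100% × 10% = 10% of Fairlane Foods Inc.
Direct interest in Fairlane Foods Inc: 16%.
Chain via Oakhollow Media Ltd (R2): 20% × 20% = 4% of Fairlane Foods Inc.
Aggregating (R1): 10% + 16% + 4% = 30%.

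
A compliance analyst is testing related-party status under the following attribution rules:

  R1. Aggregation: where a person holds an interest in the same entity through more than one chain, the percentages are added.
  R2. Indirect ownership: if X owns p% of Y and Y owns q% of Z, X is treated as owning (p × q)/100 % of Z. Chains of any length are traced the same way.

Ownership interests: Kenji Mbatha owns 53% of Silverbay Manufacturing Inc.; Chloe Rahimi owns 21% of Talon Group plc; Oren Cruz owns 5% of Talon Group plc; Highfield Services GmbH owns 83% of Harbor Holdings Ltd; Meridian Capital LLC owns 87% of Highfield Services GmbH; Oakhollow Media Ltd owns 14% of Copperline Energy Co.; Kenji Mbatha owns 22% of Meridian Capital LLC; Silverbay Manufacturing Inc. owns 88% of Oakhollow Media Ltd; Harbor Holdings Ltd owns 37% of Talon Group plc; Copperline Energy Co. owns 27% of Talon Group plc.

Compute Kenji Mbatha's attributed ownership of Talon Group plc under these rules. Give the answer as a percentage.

7.640886%

Chain via Meridian Capital LLC → Highfield Services GmbH → Harbor Holdings Ltd (R2): 22% × 87% × 83% × 37% = 5.877894% of Talon Group plc.
Chain via Silverbay Manufacturing Inc. → Oakhollow Media Ltd → Copperline Energy Co. (R2): 53% × 88% × 14% × 27% = 1.762992% of Talon Group plc.
Aggregating (R1): 5.877894% + 1.762992% = 7.640886%.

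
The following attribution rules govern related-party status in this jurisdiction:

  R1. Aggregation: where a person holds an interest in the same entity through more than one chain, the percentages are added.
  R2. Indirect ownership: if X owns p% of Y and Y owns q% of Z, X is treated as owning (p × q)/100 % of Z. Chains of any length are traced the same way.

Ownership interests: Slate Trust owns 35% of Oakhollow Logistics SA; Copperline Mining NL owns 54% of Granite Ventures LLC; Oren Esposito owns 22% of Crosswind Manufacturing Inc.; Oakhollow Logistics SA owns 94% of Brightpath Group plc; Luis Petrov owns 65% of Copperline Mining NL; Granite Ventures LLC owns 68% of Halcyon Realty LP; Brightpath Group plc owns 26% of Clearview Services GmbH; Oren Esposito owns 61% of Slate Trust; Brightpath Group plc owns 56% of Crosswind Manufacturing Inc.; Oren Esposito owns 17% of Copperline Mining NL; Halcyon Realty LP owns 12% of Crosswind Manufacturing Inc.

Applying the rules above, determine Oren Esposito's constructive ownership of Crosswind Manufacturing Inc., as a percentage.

33.987728%

Chain via Copperline Mining NL → Granite Ventures LLC → Halcyon Realty LP (R2): 17% × 54% × 68% × 12% = 0.749088% of Crosswind Manufacturing Inc.
Chain via Slate Trust → Oakhollow Logistics SA → Brightpath Group plc (R2): 61% × 35% × 94% × 56% = 11.23864% of Crosswind Manufacturing Inc.
Direct interest in Crosswind Manufacturing Inc: 22%.
Aggregating (R1): 0.749088% + 11.23864% + 22% = 33.987728%.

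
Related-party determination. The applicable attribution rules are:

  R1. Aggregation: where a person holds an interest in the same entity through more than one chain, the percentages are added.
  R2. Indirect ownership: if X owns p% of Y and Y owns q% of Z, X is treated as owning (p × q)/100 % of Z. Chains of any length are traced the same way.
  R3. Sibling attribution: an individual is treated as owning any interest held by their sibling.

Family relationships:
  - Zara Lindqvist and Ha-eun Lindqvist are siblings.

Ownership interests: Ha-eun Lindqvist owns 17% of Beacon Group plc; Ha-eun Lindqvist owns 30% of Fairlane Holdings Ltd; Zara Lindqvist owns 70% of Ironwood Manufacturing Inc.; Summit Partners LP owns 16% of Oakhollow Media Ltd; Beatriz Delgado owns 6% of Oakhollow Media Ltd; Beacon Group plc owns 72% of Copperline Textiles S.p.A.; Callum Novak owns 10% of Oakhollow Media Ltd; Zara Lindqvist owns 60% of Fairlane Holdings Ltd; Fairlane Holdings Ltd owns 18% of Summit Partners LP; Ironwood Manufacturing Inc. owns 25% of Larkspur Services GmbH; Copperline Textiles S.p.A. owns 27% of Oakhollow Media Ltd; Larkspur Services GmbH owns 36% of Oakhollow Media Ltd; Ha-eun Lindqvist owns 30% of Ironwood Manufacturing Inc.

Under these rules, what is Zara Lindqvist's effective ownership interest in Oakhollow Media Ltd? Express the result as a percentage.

14.8968%

By sibling attribution (R3), Zara Lindqvist is treated as also owning Ha-eun Lindqvist's interest in Fairlane Holdings Ltd, giving 60% + 30% = 90%.
By sibling attribution (R3), Zara Lindqvist is treated as also owning Ha-eun Lindqvist's interest in Ironwood Manufacturing Inc, giving 70% + 30% = 100%.
By sibling attribution (R3), Zara Lindqvist is treated as owning Ha-eun Lindqvist's 17% interest in Beacon Group plc.
Chain via Fairlane Holdings Ltd → Summit Partners LP (R2): 90% × 18% × 16% = 2.592% of Oakhollow Media Ltd.
Chain via Ironwood Manufacturing Inc. → Larkspur Services GmbH (R2): 100% × 25% × 36% = 9% of Oakhollow Media Ltd.
Chain via Beacon Group plc → Copperline Textiles S.p.A. (R2): 17% × 72% × 27% = 3.3048% of Oakhollow Media Ltd.
Aggregating (R1): 2.592% + 9% + 3.3048% = 14.8968%.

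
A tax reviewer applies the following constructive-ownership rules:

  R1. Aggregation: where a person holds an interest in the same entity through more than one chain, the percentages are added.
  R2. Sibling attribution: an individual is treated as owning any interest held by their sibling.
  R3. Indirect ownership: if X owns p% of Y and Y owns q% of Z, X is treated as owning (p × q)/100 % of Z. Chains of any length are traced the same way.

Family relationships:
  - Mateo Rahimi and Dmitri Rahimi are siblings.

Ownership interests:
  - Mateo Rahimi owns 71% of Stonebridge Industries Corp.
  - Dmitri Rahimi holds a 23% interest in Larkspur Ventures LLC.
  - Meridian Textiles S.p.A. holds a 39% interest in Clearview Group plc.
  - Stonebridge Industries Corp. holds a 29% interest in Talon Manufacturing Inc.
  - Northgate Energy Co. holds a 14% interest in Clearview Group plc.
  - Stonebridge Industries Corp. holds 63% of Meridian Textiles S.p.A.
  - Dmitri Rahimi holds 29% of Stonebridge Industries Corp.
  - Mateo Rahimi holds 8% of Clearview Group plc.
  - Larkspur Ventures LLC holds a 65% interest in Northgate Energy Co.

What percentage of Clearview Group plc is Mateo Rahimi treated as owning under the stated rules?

34.663%

By sibling attribution (R2), Mateo Rahimi is treated as also owning Dmitri Rahimi's interest in Stonebridge Industries Corp, giving 71% + 29% = 100%.
By sibling attribution (R2), Mateo Rahimi is treated as owning Dmitri Rahimi's 23% interest in Larkspur Ventures LLC.
Chain via Stonebridge Industries Corp. → Meridian Textiles S.p.A. (R3): 100% × 63% × 39% = 24.57% of Clearview Group plc.
Direct interest in Clearview Group plc: 8%.
Chain via Larkspur Ventures LLC → Northgate Energy Co. (R3): 23% × 65% × 14% = 2.093% of Clearview Group plc.
Aggregating (R1): 24.57% + 8% + 2.093% = 34.663%.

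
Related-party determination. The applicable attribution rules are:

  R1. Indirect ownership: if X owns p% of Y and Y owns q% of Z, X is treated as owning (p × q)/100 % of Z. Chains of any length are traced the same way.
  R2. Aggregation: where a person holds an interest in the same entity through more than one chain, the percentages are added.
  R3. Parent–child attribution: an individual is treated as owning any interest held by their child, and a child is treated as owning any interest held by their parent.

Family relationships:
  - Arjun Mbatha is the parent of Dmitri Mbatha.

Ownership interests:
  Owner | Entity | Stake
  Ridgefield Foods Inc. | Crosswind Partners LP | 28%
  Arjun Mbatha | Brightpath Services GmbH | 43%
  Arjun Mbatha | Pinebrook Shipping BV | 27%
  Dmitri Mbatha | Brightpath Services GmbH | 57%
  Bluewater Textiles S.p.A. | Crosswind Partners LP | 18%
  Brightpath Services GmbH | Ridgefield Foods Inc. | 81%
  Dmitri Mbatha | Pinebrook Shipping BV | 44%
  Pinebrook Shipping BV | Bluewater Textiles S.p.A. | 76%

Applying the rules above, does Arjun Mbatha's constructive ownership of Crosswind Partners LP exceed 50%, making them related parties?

No

By parent–child attribution (R3), Arjun Mbatha is treated as also owning Dmitri Mbatha's interest in Pinebrook Shipping BV, giving 27% + 44% = 71%.
By parent–child attribution (R3), Arjun Mbatha is treated as also owning Dmitri Mbatha's interest in Brightpath Services GmbH, giving 43% + 57% = 100%.
Chain via Pinebrook Shipping BV → Bluewater Textiles S.p.A. (R1): 71% × 76% × 18% = 9.7128% of Crosswind Partners LP.
Chain via Brightpath Services GmbH → Ridgefield Foods Inc. (R1): 100% × 81% × 28% = 22.68% of Crosswind Partners LP.
Aggregating (R2): 9.7128% + 22.68% = 32.3928%.
32.3928% does not exceed the 50% threshold, so Arjun is not a related party to Crosswind Partners LP.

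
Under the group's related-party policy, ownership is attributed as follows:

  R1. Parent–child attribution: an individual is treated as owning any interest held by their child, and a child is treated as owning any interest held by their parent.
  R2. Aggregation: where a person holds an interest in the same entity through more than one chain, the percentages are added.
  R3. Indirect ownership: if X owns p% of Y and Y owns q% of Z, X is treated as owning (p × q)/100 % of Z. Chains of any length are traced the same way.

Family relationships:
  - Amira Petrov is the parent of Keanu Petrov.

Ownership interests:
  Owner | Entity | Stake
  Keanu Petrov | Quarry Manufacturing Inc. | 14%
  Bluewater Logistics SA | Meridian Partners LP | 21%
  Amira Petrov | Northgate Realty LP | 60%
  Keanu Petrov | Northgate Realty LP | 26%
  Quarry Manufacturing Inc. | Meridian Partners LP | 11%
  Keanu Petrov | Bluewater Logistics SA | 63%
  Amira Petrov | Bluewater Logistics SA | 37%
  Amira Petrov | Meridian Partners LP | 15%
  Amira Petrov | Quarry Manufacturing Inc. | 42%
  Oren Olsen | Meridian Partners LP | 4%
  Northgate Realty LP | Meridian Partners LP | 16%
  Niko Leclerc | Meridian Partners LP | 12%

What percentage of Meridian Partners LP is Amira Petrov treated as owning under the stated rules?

By parent–child attribution (R1), Amira Petrov is treated as also owning Keanu Petrov's interest in Northgate Realty LP, giving 60% + 26% = 86%.
By parent–child attribution (R1), Amira Petrov is treated as also owning Keanu Petrov's interest in Bluewater Logistics SA, giving 37% + 63% = 100%.
By parent–child attribution (R1), Amira Petrov is treated as also owning Keanu Petrov's interest in Quarry Manufacturing Inc, giving 42% + 14% = 56%.
Chain via Northgate Realty LP (R3): 86% × 16% = 13.76% of Meridian Partners LP.
Chain via Bluewater Logistics SA (R3): 100% × 21% = 21% of Meridian Partners LP.
Chain via Quarry Manufacturing Inc. (R3): 56% × 11% = 6.16% of Meridian Partners LP.
Direct interest in Meridian Partners LP: 15%.
Aggregating (R2): 13.76% + 21% + 6.16% + 15% = 55.92%.

55.92%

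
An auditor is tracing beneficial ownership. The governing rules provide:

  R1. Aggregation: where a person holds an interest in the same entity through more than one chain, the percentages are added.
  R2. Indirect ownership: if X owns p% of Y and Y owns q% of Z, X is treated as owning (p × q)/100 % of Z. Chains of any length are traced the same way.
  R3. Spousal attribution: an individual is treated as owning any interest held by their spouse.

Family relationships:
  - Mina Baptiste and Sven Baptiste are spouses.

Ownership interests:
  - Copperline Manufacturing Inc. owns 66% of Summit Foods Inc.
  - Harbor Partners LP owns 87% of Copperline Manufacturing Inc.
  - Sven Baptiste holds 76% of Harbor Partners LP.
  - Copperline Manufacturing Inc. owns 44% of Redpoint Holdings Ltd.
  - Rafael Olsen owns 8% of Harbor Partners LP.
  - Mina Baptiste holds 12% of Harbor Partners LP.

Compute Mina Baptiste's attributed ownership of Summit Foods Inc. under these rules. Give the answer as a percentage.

50.5296%

By spousal attribution (R3), Mina Baptiste is treated as also owning Sven Baptiste's interest in Harbor Partners LP, giving 12% + 76% = 88%.
Chain via Harbor Partners LP → Copperline Manufacturing Inc. (R2): 88% × 87% × 66% = 50.5296% of Summit Foods Inc.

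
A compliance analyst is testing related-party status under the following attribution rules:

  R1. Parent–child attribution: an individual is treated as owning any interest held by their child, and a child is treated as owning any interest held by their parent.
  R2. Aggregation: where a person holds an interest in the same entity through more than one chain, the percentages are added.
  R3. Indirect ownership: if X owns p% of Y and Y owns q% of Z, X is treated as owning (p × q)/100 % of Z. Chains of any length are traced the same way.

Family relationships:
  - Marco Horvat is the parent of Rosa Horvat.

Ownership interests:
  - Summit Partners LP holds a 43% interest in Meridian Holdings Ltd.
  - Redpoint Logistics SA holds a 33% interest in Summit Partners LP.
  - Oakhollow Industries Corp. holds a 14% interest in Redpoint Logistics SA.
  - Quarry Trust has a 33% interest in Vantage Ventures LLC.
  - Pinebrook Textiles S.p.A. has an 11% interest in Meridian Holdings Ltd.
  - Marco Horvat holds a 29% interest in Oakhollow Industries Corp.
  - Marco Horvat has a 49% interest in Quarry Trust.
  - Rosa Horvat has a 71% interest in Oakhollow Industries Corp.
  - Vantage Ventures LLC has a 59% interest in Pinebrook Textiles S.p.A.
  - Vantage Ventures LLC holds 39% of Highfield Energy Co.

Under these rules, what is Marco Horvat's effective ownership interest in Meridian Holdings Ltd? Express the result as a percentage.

By parent–child attribution (R1), Marco Horvat is treated as also owning Rosa Horvat's interest in Oakhollow Industries Corp, giving 29% + 71% = 100%.
Chain via Quarry Trust → Vantage Ventures LLC → Pinebrook Textiles S.p.A. (R3): 49% × 33% × 59% × 11% = 1.049433% of Meridian Holdings Ltd.
Chain via Oakhollow Industries Corp. → Redpoint Logistics SA → Summit Partners LP (R3): 100% × 14% × 33% × 43% = 1.9866% of Meridian Holdings Ltd.
Aggregating (R2): 1.049433% + 1.9866% = 3.036033%.

3.036033%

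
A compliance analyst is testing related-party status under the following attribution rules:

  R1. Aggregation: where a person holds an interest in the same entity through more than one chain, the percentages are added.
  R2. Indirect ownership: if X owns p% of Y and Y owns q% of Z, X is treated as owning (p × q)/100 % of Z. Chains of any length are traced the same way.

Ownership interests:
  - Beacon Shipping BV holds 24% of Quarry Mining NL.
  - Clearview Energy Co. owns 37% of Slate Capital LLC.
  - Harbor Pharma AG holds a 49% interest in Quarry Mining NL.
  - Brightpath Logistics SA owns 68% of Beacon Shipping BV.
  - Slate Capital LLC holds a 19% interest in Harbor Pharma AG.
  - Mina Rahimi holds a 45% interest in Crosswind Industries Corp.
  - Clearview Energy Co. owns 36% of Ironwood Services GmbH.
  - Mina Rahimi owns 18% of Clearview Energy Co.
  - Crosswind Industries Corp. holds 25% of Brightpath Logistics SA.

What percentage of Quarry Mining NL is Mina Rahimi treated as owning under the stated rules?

Chain via Clearview Energy Co. → Slate Capital LLC → Harbor Pharma AG (R2): 18% × 37% × 19% × 49% = 0.620046% of Quarry Mining NL.
Chain via Crosswind Industries Corp. → Brightpath Logistics SA → Beacon Shipping BV (R2): 45% × 25% × 68% × 24% = 1.836% of Quarry Mining NL.
Aggregating (R1): 0.620046% + 1.836% = 2.456046%.

2.456046%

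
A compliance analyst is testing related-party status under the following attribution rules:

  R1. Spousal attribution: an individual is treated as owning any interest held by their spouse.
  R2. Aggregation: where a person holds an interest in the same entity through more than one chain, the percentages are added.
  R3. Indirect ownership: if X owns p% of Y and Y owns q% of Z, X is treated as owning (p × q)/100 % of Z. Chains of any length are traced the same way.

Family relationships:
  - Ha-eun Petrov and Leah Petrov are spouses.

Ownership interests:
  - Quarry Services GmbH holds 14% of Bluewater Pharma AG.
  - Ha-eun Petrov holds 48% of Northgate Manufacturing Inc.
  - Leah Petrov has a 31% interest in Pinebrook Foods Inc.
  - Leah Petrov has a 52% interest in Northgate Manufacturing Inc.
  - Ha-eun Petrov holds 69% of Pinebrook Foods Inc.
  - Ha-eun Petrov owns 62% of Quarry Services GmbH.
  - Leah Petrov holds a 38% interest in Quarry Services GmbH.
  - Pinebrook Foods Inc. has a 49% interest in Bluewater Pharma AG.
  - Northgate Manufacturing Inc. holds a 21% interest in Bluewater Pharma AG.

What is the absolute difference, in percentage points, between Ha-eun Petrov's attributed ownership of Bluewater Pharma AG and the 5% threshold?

79

By spousal attribution (R1), Ha-eun Petrov is treated as also owning Leah Petrov's interest in Northgate Manufacturing Inc, giving 48% + 52% = 100%.
By spousal attribution (R1), Ha-eun Petrov is treated as also owning Leah Petrov's interest in Pinebrook Foods Inc, giving 69% + 31% = 100%.
By spousal attribution (R1), Ha-eun Petrov is treated as also owning Leah Petrov's interest in Quarry Services GmbH, giving 62% + 38% = 100%.
Chain via Northgate Manufacturing Inc. (R3): 100% × 21% = 21% of Bluewater Pharma AG.
Chain via Pinebrook Foods Inc. (R3): 100% × 49% = 49% of Bluewater Pharma AG.
Chain via Quarry Services GmbH (R3): 100% × 14% = 14% of Bluewater Pharma AG.
Aggregating (R2): 21% + 49% + 14% = 84%.
84% exceeds the 5% threshold by 79 percentage points.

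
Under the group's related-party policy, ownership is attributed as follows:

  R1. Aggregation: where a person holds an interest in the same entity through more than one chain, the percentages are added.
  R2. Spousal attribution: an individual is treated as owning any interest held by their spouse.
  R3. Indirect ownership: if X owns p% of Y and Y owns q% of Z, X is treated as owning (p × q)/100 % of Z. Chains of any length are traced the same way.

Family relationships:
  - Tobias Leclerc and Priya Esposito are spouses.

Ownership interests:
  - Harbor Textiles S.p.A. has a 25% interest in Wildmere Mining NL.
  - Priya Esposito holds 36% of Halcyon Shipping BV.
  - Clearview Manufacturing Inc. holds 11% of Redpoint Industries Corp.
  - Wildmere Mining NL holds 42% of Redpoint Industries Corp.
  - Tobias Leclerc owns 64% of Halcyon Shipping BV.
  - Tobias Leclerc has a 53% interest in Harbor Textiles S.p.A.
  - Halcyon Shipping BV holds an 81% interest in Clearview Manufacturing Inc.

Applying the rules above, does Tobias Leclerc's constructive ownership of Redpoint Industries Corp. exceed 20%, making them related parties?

No

By spousal attribution (R2), Tobias Leclerc is treated as also owning Priya Esposito's interest in Halcyon Shipping BV, giving 64% + 36% = 100%.
Chain via Halcyon Shipping BV → Clearview Manufacturing Inc. (R3): 100% × 81% × 11% = 8.91% of Redpoint Industries Corp.
Chain via Harbor Textiles S.p.A. → Wildmere Mining NL (R3): 53% × 25% × 42% = 5.565% of Redpoint Industries Corp.
Aggregating (R1): 8.91% + 5.565% = 14.475%.
14.475% does not exceed the 20% threshold, so Tobias is not a related party to Redpoint Industries Corp.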